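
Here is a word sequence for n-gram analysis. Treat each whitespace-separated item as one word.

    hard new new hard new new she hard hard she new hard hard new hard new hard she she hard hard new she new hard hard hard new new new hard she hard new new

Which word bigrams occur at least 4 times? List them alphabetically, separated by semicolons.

Bigram counts meeting the condition (at least 4 times):
  hard hard: 5
  hard new: 7
  new hard: 6
  new new: 5

hard hard; hard new; new hard; new new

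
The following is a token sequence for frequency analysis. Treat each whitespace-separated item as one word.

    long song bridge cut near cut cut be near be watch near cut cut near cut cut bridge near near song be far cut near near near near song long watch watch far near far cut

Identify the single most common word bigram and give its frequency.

"near near", 4 times

Bigram frequencies (highest first):
  near near: 4
  cut near: 3
  near cut: 3
  cut cut: 3
  near song: 2
  far cut: 2
  … (18 more, each ≤ 1)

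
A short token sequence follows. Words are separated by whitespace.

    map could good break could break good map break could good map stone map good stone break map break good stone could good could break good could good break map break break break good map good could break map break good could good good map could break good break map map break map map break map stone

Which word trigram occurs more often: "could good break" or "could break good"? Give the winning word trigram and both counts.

"could good break": 2 occurrences
"could break good": 3 occurrences

"could break good" (3 vs 2)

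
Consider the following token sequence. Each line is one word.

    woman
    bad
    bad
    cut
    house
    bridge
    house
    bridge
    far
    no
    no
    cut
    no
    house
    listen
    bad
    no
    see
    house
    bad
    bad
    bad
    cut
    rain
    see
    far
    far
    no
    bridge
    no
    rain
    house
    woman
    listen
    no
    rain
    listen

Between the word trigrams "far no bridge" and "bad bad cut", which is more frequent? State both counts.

"bad bad cut" (2 vs 1)

"far no bridge": 1 occurrence
"bad bad cut": 2 occurrences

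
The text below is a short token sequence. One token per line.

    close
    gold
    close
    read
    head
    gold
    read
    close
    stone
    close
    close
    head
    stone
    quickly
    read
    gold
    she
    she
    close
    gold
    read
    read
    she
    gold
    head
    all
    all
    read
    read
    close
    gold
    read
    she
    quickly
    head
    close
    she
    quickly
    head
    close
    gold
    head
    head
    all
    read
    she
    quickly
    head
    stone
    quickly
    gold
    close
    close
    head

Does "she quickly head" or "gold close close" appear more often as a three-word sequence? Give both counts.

"she quickly head" (3 vs 1)

"she quickly head": 3 occurrences
"gold close close": 1 occurrence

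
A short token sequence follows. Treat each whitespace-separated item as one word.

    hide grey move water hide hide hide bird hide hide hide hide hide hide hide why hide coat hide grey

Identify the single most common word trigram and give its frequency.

"hide hide hide", 6 times

Trigram frequencies (highest first):
  hide hide hide: 6
  hide grey move: 1
  grey move water: 1
  move water hide: 1
  water hide hide: 1
  hide hide bird: 1
  … (7 more, each ≤ 1)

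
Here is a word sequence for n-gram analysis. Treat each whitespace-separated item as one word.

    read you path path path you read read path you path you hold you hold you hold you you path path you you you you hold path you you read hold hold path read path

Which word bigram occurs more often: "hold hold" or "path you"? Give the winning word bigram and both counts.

"hold hold": 1 occurrence
"path you": 5 occurrences

"path you" (5 vs 1)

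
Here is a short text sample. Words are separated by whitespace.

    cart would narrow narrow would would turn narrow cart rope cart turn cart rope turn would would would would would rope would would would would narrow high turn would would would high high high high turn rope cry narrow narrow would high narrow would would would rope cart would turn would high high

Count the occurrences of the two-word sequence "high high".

Scanning the 52 overlapping bigram windows for "high high":
  position 32–33: high high
  position 33–34: high high
  position 34–35: high high
  position 52–53: high high

4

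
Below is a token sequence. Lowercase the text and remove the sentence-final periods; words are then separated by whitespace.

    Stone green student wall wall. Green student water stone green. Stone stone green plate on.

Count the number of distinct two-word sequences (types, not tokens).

11

15 tokens → 14 bigram windows in total.
Repeated bigrams (each contributes count−1 duplicates):
  stone green: 3
  green student: 2
3 duplicate windows → 14 − 3 = 11 distinct.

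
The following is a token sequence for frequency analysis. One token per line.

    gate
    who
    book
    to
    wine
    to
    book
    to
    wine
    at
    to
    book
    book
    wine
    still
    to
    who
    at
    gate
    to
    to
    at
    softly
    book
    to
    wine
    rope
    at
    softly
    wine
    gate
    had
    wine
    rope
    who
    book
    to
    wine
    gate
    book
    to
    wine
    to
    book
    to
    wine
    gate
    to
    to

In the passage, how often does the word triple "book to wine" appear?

6

Scanning the 47 overlapping trigram windows for "book to wine":
  position 3–5: book to wine
  position 7–9: book to wine
  position 24–26: book to wine
  position 36–38: book to wine
  position 40–42: book to wine
  position 44–46: book to wine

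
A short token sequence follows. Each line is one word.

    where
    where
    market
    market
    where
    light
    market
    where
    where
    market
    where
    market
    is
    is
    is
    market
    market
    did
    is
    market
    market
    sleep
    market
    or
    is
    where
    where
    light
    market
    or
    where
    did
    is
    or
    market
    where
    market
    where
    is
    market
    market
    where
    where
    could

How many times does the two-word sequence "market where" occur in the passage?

Scanning the 43 overlapping bigram windows for "market where":
  position 4–5: market where
  position 7–8: market where
  position 10–11: market where
  position 35–36: market where
  position 37–38: market where
  position 41–42: market where

6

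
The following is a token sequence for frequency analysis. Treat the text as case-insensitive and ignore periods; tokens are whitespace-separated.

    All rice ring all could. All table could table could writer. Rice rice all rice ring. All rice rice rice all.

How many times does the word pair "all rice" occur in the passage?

3

Scanning the 20 overlapping bigram windows for "all rice":
  position 1–2: all rice
  position 14–15: all rice
  position 17–18: all rice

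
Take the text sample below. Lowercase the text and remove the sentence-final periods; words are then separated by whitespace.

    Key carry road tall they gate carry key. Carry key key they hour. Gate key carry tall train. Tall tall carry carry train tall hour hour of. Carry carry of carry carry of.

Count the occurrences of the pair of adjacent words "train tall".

Scanning the 32 overlapping bigram windows for "train tall":
  position 18–19: train tall
  position 23–24: train tall

2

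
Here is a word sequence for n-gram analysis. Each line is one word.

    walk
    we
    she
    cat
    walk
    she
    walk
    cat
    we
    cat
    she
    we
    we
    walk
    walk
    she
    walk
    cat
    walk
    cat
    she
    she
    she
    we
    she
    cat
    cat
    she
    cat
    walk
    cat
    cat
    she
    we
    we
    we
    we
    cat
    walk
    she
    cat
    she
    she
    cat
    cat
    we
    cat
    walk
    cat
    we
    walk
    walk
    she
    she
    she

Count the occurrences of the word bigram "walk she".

Scanning the 54 overlapping bigram windows for "walk she":
  position 5–6: walk she
  position 15–16: walk she
  position 39–40: walk she
  position 52–53: walk she

4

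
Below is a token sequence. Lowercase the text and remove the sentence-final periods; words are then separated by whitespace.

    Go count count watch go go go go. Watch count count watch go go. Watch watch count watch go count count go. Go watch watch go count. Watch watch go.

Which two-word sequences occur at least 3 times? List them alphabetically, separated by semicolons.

count count; count watch; go count; go go; go watch; watch go; watch watch

Bigram counts meeting the condition (at least 3 times):
  count count: 3
  count watch: 4
  go count: 3
  go go: 5
  go watch: 3
  watch go: 5
  watch watch: 3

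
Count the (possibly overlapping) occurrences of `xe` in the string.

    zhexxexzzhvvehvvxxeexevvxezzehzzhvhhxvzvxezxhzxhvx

5

Sliding a length-2 window over the 50 characters (49 positions):
  position 5–6: xe
  position 18–19: xe
  position 21–22: xe
  position 25–26: xe
  position 41–42: xe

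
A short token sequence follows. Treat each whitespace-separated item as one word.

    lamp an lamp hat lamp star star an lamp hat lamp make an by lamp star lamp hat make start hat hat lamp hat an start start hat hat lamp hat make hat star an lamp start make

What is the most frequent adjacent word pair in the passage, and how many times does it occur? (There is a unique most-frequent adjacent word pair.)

"lamp hat", 5 times

Bigram frequencies (highest first):
  lamp hat: 5
  hat lamp: 4
  an lamp: 3
  lamp star: 2
  star an: 2
  hat make: 2
  … (17 more, each ≤ 2)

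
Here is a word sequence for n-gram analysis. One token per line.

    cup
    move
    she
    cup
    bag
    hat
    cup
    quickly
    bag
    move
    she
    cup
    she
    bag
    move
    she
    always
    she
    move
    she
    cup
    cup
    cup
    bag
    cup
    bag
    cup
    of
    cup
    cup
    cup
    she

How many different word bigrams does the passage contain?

32 tokens → 31 bigram windows in total.
Repeated bigrams (each contributes count−1 duplicates):
  cup cup: 4
  move she: 4
  cup bag: 3
  she cup: 3
  bag cup: 2
  bag move: 2
  cup she: 2
13 duplicate windows → 31 − 13 = 18 distinct.

18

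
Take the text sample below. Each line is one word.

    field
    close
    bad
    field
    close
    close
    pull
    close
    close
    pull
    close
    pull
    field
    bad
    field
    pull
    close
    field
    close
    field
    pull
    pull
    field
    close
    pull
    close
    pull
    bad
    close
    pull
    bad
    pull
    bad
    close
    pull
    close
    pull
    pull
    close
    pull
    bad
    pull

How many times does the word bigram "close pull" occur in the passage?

9

Scanning the 41 overlapping bigram windows for "close pull":
  position 6–7: close pull
  position 9–10: close pull
  position 11–12: close pull
  position 24–25: close pull
  position 26–27: close pull
  position 29–30: close pull
  position 34–35: close pull
  position 36–37: close pull
  position 39–40: close pull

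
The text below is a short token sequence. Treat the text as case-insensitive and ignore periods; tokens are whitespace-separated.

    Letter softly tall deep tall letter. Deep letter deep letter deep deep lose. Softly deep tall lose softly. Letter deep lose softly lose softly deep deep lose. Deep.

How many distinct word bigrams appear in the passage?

28 tokens → 27 bigram windows in total.
Repeated bigrams (each contributes count−1 duplicates):
  letter deep: 4
  lose softly: 4
  deep lose: 3
  deep deep: 2
  deep letter: 2
  deep tall: 2
  softly deep: 2
12 duplicate windows → 27 − 12 = 15 distinct.

15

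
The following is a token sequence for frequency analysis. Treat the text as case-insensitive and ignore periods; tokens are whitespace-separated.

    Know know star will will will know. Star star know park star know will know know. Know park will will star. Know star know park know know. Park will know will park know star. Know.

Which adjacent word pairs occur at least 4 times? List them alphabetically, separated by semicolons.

Bigram counts meeting the condition (at least 4 times):
  know know: 4
  know park: 4
  know star: 4
  star know: 5

know know; know park; know star; star know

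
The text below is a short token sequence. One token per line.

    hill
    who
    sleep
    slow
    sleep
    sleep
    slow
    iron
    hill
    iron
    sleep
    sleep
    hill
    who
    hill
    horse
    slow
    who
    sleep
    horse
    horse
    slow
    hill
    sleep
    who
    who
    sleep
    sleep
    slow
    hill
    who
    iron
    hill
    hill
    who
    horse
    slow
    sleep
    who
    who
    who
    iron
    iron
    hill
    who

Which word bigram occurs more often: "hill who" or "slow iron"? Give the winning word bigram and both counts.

"hill who" (5 vs 1)

"hill who": 5 occurrences
"slow iron": 1 occurrence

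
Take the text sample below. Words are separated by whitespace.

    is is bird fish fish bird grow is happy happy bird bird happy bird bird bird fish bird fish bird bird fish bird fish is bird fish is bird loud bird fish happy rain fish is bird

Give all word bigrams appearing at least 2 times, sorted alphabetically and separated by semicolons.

Bigram counts meeting the condition (at least 2 times):
  bird bird: 4
  bird fish: 7
  fish bird: 4
  fish is: 3
  happy bird: 2
  is bird: 4

bird bird; bird fish; fish bird; fish is; happy bird; is bird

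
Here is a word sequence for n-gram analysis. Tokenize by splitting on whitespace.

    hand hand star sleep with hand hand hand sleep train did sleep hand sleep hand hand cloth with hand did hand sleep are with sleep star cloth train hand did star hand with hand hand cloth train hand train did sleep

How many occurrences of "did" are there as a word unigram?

Scanning the 41 tokens for "did":
  position 11: did
  position 20: did
  position 30: did
  position 40: did

4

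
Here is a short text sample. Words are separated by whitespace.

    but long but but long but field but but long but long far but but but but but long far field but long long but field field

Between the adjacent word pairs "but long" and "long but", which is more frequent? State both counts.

"but long": 6 occurrences
"long but": 4 occurrences

"but long" (6 vs 4)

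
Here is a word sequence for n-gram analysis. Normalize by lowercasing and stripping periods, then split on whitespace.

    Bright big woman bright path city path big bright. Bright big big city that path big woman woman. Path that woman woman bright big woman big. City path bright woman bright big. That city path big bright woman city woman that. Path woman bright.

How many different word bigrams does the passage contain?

44 tokens → 43 bigram windows in total.
Repeated bigrams (each contributes count−1 duplicates):
  bright big: 4
  woman bright: 4
  big woman: 3
  city path: 3
  path big: 3
  big bright: 2
  big city: 2
  bright woman: 2
  … (2 more repeated)
17 duplicate windows → 43 − 17 = 26 distinct.

26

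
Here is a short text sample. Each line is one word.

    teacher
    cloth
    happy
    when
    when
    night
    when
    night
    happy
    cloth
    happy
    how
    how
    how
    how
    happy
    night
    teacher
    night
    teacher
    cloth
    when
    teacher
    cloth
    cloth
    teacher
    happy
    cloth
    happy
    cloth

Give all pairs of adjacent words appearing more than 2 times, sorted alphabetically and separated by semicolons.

Bigram counts meeting the condition (more than 2 times):
  cloth happy: 3
  happy cloth: 3
  how how: 3
  teacher cloth: 3

cloth happy; happy cloth; how how; teacher cloth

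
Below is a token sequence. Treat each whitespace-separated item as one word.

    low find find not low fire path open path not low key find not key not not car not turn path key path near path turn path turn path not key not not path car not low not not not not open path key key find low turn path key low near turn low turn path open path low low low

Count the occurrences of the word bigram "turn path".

Scanning the 60 overlapping bigram windows for "turn path":
  position 20–21: turn path
  position 26–27: turn path
  position 28–29: turn path
  position 48–49: turn path
  position 55–56: turn path

5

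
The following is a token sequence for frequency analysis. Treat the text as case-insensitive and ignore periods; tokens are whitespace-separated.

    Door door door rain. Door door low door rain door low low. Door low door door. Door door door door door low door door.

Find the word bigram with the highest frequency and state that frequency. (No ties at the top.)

"door door", 10 times

Bigram frequencies (highest first):
  door door: 10
  door low: 4
  low door: 4
  door rain: 2
  rain door: 2
  low low: 1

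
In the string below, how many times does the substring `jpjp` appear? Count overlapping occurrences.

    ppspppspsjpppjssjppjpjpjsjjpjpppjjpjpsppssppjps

3

Sliding a length-4 window over the 47 characters (44 positions):
  position 20–23: jpjp
  position 27–30: jpjp
  position 34–37: jpjp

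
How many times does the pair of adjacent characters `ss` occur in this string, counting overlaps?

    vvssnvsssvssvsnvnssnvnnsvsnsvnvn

Sliding a length-2 window over the 32 characters (31 positions):
  position 3–4: ss
  position 7–8: ss
  position 8–9: ss
  position 11–12: ss
  position 18–19: ss

5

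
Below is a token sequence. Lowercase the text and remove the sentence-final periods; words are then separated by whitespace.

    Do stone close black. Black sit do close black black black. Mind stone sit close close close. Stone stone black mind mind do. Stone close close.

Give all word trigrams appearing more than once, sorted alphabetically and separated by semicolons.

Trigram counts meeting the condition (more than once):
  close black black: 2
  do stone close: 2

close black black; do stone close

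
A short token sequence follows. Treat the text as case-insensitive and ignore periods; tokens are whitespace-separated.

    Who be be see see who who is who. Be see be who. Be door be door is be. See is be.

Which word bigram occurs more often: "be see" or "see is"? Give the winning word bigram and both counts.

"be see": 3 occurrences
"see is": 1 occurrence

"be see" (3 vs 1)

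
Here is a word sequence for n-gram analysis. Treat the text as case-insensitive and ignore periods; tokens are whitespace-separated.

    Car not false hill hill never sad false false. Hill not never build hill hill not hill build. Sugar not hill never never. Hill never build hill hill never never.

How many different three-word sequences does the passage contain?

24

30 tokens → 28 trigram windows in total.
Repeated trigrams (each contributes count−1 duplicates):
  build hill hill: 2
  hill hill never: 2
  hill never never: 2
  never build hill: 2
4 duplicate windows → 28 − 4 = 24 distinct.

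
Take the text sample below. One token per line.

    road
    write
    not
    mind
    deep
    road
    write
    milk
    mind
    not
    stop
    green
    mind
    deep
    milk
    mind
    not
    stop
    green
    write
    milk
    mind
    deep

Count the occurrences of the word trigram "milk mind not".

2

Scanning the 21 overlapping trigram windows for "milk mind not":
  position 8–10: milk mind not
  position 15–17: milk mind not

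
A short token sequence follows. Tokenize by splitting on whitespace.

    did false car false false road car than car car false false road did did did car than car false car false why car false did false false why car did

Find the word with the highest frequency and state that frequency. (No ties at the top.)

"false", 10 times

Unigram frequencies (highest first):
  false: 10
  car: 9
  did: 6
  road: 2
  than: 2
  why: 2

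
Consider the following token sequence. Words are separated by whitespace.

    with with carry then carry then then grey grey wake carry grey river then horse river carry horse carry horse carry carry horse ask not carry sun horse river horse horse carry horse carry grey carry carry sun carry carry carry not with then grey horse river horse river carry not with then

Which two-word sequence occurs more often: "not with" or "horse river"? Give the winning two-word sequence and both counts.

"horse river" (4 vs 2)

"not with": 2 occurrences
"horse river": 4 occurrences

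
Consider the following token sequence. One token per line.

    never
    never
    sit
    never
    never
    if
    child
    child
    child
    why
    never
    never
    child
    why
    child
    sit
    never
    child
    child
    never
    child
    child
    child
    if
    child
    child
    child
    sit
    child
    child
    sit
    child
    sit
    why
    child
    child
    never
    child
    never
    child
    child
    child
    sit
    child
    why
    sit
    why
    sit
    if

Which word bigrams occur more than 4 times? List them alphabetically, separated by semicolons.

child child; child sit; never child

Bigram counts meeting the condition (more than 4 times):
  child child: 11
  child sit: 5
  never child: 5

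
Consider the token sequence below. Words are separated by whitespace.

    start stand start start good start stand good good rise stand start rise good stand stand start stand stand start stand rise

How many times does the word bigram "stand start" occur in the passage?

4

Scanning the 21 overlapping bigram windows for "stand start":
  position 2–3: stand start
  position 11–12: stand start
  position 16–17: stand start
  position 19–20: stand start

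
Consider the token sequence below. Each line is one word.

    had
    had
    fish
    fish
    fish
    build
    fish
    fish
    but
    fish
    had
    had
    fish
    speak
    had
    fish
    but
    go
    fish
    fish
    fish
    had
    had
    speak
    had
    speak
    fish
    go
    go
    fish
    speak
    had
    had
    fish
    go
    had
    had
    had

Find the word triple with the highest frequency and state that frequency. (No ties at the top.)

"had had fish", 3 times

Trigram frequencies (highest first):
  had had fish: 3
  fish fish fish: 2
  fish had had: 2
  fish speak had: 2
  had fish fish: 1
  fish fish build: 1
  … (25 more, each ≤ 1)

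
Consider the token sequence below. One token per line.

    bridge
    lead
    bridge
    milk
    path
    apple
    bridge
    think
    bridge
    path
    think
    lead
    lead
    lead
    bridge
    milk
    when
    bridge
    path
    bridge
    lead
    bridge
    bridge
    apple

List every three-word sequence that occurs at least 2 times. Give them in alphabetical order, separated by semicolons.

bridge lead bridge; lead bridge milk

Trigram counts meeting the condition (at least 2 times):
  bridge lead bridge: 2
  lead bridge milk: 2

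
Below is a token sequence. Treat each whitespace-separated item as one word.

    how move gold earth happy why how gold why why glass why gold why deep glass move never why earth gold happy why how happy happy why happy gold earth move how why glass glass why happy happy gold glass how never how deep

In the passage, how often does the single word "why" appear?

Scanning the 44 tokens for "why":
  position 6: why
  position 9: why
  position 10: why
  position 12: why
  position 14: why
  position 19: why
  position 23: why
  position 27: why
  position 33: why
  position 36: why

10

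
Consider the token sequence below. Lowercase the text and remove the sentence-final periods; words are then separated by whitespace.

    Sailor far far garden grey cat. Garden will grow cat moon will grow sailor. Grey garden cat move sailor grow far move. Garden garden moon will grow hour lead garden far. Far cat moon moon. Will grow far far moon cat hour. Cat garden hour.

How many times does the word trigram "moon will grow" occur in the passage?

3

Scanning the 43 overlapping trigram windows for "moon will grow":
  position 11–13: moon will grow
  position 25–27: moon will grow
  position 35–37: moon will grow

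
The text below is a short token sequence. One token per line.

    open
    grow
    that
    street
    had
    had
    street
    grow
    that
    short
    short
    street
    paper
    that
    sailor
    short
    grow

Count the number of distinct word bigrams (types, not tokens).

15

17 tokens → 16 bigram windows in total.
Repeated bigrams (each contributes count−1 duplicates):
  grow that: 2
1 duplicate windows → 16 − 1 = 15 distinct.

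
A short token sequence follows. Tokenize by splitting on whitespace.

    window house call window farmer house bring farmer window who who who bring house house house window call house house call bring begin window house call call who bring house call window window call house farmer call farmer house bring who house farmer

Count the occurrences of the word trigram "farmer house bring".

2

Scanning the 41 overlapping trigram windows for "farmer house bring":
  position 5–7: farmer house bring
  position 38–40: farmer house bring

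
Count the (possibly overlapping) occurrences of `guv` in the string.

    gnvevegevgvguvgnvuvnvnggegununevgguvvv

Sliding a length-3 window over the 38 characters (36 positions):
  position 12–14: guv
  position 34–36: guv

2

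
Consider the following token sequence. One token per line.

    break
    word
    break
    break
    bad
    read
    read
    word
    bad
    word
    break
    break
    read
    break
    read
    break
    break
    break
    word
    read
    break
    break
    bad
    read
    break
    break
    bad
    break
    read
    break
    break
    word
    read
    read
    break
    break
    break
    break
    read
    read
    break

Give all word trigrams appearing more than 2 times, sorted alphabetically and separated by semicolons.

break break bad; break break break; break read break; read break break

Trigram counts meeting the condition (more than 2 times):
  break break bad: 3
  break break break: 3
  break read break: 3
  read break break: 5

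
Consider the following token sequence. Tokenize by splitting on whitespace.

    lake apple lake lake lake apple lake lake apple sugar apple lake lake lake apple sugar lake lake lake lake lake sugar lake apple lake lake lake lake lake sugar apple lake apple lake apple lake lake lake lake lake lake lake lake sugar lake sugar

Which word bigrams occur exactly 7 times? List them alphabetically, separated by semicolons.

apple lake; lake apple

Bigram counts meeting the condition (exactly 7 times):
  apple lake: 7
  lake apple: 7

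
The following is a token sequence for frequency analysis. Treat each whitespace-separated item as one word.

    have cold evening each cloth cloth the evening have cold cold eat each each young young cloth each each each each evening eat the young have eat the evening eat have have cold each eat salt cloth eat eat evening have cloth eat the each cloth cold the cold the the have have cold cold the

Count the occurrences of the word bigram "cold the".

3

Scanning the 55 overlapping bigram windows for "cold the":
  position 47–48: cold the
  position 49–50: cold the
  position 55–56: cold the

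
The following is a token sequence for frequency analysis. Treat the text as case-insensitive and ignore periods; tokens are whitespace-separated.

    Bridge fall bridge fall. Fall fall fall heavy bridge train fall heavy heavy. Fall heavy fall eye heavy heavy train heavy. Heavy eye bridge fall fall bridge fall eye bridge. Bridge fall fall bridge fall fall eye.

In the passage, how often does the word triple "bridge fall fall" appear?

Scanning the 35 overlapping trigram windows for "bridge fall fall":
  position 3–5: bridge fall fall
  position 24–26: bridge fall fall
  position 31–33: bridge fall fall
  position 34–36: bridge fall fall

4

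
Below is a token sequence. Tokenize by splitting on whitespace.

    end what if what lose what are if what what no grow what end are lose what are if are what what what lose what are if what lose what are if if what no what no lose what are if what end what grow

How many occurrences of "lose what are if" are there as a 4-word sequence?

Scanning the 42 overlapping 4-gram windows for "lose what are if":
  position 5–8: lose what are if
  position 16–19: lose what are if
  position 24–27: lose what are if
  position 29–32: lose what are if
  position 38–41: lose what are if

5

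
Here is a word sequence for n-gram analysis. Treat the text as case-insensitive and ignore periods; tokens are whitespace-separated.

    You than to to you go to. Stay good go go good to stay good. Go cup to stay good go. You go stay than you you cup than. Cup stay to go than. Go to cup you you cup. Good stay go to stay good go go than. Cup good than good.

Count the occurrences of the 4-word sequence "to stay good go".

Scanning the 50 overlapping 4-gram windows for "to stay good go":
  position 7–10: to stay good go
  position 13–16: to stay good go
  position 18–21: to stay good go
  position 44–47: to stay good go

4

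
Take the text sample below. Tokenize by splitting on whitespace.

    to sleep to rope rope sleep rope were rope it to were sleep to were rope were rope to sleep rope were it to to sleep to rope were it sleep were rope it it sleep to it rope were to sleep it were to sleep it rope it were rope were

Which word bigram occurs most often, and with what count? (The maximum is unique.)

Bigram frequencies (highest first):
  rope were: 6
  to sleep: 5
  were rope: 5
  sleep to: 4
  rope it: 3
  to rope: 2
  … (17 more, each ≤ 2)

"rope were", 6 times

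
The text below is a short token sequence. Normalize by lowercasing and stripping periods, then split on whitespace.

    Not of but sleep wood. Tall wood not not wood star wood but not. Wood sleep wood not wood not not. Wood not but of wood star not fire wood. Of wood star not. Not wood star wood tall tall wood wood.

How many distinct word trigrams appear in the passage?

32

42 tokens → 40 trigram windows in total.
Repeated trigrams (each contributes count−1 duplicates):
  not not wood: 3
  not wood not: 2
  not wood star: 2
  of wood star: 2
  wood not not: 2
  wood star not: 2
  wood star wood: 2
8 duplicate windows → 40 − 8 = 32 distinct.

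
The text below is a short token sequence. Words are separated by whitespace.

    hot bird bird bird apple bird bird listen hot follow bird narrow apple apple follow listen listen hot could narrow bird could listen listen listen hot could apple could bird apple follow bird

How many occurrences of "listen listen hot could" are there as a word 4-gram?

2

Scanning the 30 overlapping 4-gram windows for "listen listen hot could":
  position 16–19: listen listen hot could
  position 24–27: listen listen hot could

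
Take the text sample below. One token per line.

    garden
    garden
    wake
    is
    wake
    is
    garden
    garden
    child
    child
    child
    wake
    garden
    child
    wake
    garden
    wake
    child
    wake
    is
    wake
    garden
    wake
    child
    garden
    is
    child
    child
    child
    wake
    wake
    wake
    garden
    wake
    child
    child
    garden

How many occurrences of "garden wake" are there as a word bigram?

4

Scanning the 36 overlapping bigram windows for "garden wake":
  position 2–3: garden wake
  position 16–17: garden wake
  position 22–23: garden wake
  position 33–34: garden wake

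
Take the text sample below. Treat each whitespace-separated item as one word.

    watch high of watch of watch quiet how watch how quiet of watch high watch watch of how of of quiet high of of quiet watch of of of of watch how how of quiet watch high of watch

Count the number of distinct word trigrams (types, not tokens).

32

39 tokens → 37 trigram windows in total.
Repeated trigrams (each contributes count−1 duplicates):
  high of watch: 2
  of of of: 2
  of of quiet: 2
  of quiet watch: 2
  watch high of: 2
5 duplicate windows → 37 − 5 = 32 distinct.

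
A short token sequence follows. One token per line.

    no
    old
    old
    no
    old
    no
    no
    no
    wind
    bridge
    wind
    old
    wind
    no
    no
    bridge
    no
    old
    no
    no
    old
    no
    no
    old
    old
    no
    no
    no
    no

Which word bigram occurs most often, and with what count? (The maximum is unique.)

Bigram frequencies (highest first):
  no no: 8
  no old: 5
  old no: 5
  old old: 2
  no wind: 1
  wind bridge: 1
  … (6 more, each ≤ 1)

"no no", 8 times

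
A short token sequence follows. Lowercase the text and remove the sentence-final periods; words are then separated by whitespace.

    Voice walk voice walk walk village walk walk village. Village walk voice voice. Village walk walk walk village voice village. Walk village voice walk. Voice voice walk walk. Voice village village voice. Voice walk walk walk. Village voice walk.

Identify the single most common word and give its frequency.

Unigram frequencies (highest first):
  walk: 17
  voice: 12
  village: 10

"walk", 17 times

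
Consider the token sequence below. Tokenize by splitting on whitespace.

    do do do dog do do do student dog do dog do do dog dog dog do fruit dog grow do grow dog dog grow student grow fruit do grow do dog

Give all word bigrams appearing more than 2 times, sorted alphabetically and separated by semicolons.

do do; do dog; dog do; dog dog

Bigram counts meeting the condition (more than 2 times):
  do do: 5
  do dog: 4
  dog do: 4
  dog dog: 3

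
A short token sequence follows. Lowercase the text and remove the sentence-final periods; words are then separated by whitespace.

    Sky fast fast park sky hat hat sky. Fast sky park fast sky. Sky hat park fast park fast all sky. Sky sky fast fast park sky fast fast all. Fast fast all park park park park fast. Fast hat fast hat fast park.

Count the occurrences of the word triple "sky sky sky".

1

Scanning the 42 overlapping trigram windows for "sky sky sky":
  position 21–23: sky sky sky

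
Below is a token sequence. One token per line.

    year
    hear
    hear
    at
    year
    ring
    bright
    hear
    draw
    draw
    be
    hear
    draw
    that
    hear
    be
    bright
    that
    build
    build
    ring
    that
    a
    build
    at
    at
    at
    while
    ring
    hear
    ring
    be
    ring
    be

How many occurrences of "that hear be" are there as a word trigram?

Scanning the 32 overlapping trigram windows for "that hear be":
  position 14–16: that hear be

1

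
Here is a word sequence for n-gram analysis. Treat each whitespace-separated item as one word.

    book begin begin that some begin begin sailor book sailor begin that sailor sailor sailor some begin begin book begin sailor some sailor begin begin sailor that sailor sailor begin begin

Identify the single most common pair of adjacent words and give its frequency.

Bigram frequencies (highest first):
  begin begin: 5
  begin sailor: 3
  sailor begin: 3
  sailor sailor: 3
  book begin: 2
  begin that: 2
  … (9 more, each ≤ 2)

"begin begin", 5 times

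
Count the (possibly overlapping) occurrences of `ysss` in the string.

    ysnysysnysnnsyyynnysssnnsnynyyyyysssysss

3

Sliding a length-4 window over the 40 characters (37 positions):
  position 19–22: ysss
  position 33–36: ysss
  position 37–40: ysss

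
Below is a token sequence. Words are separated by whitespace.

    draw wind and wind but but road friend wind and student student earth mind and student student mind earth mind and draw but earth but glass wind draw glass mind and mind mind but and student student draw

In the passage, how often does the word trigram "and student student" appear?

3

Scanning the 36 overlapping trigram windows for "and student student":
  position 10–12: and student student
  position 15–17: and student student
  position 35–37: and student student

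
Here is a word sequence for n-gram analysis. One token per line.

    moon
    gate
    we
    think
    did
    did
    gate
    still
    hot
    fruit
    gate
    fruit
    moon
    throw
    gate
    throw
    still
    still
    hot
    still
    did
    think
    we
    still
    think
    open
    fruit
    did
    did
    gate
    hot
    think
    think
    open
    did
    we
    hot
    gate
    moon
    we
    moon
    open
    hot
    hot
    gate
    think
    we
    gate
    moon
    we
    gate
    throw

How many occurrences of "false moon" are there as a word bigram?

0

Scanning the 51 overlapping bigram windows for "false moon":
  (none found)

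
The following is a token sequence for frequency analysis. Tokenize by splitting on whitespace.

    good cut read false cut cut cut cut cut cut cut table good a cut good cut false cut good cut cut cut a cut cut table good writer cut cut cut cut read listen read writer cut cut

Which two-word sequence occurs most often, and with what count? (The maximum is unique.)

"cut cut", 13 times

Bigram frequencies (highest first):
  cut cut: 13
  good cut: 3
  cut read: 2
  false cut: 2
  cut table: 2
  table good: 2
  … (11 more, each ≤ 2)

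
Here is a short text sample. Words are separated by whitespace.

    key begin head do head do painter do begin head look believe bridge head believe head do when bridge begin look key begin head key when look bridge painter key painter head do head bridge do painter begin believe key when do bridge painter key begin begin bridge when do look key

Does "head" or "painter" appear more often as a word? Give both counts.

"head": 8 occurrences
"painter": 5 occurrences

"head" (8 vs 5)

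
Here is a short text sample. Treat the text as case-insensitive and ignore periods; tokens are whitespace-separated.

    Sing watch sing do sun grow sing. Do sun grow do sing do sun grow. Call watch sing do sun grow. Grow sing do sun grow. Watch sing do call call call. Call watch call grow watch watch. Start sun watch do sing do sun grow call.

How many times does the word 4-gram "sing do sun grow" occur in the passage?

Scanning the 44 overlapping 4-gram windows for "sing do sun grow":
  position 3–6: sing do sun grow
  position 7–10: sing do sun grow
  position 12–15: sing do sun grow
  position 18–21: sing do sun grow
  position 23–26: sing do sun grow
  position 43–46: sing do sun grow

6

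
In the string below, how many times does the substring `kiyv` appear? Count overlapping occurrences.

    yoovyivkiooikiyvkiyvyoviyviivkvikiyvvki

Sliding a length-4 window over the 39 characters (36 positions):
  position 13–16: kiyv
  position 17–20: kiyv
  position 33–36: kiyv

3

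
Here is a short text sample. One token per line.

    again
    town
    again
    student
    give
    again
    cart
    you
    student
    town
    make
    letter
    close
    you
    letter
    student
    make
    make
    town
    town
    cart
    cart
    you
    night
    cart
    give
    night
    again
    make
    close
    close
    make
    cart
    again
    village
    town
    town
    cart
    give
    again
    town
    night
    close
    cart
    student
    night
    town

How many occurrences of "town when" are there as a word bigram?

0

Scanning the 46 overlapping bigram windows for "town when":
  (none found)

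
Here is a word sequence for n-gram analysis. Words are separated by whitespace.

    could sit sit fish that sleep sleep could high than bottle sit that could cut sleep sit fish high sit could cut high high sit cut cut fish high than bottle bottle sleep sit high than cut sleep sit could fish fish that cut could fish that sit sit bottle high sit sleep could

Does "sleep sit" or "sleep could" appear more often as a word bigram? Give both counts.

"sleep sit" (3 vs 2)

"sleep sit": 3 occurrences
"sleep could": 2 occurrences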